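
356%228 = 128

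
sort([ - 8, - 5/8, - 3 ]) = [ - 8, - 3,-5/8]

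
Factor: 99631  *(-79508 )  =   - 2^2*7^1*11^1 * 13^1*43^1* 139^1*331^1  =  - 7921461548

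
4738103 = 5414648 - 676545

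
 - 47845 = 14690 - 62535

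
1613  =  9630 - 8017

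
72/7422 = 12/1237 = 0.01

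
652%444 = 208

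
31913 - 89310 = -57397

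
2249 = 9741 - 7492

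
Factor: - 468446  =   - 2^1*11^1*107^1*199^1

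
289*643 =185827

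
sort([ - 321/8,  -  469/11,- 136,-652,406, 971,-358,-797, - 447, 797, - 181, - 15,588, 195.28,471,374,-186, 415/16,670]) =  [ - 797,  -  652, - 447 , - 358, - 186, - 181, - 136 ,  -  469/11, - 321/8,-15,  415/16,195.28,374,406,471,588,670,797, 971]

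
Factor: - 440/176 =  - 5/2 = - 2^ ( - 1)*5^1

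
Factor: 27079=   13^1*2083^1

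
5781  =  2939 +2842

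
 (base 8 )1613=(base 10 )907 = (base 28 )14b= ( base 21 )214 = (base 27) 16g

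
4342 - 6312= -1970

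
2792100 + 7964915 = 10757015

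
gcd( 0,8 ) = 8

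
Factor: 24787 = 7^1*3541^1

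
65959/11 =5996 +3/11 = 5996.27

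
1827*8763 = 16010001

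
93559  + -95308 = - 1749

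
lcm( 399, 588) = 11172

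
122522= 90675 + 31847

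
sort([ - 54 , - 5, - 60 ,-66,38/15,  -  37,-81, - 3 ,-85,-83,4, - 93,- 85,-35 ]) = [ - 93, - 85, -85,-83, - 81, - 66, - 60, - 54,- 37, -35, - 5, - 3, 38/15,4 ]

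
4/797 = 4/797 = 0.01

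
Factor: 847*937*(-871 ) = - 7^1*11^2*13^1 * 67^1*937^1 =- 691259569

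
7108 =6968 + 140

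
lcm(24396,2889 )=219564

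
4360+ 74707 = 79067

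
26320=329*80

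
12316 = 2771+9545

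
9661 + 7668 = 17329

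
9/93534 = 3/31178 = 0.00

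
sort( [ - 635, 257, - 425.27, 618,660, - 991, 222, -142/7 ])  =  [- 991, - 635, -425.27, - 142/7,222, 257,618, 660 ] 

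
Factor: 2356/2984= 2^( - 1)*19^1 * 31^1 * 373^(-1 ) = 589/746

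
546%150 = 96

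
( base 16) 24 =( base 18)20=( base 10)36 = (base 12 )30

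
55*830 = 45650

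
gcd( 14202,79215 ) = 3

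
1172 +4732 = 5904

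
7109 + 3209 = 10318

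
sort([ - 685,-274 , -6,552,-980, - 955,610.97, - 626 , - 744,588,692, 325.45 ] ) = [  -  980, - 955,-744, - 685,  -  626, - 274 , - 6, 325.45,552,588,610.97,692 ]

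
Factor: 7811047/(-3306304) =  - 2^ ( - 6 ) *19^( - 1)*83^1*2719^( - 1)*94109^1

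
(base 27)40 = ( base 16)6C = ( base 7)213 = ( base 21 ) 53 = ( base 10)108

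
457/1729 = 457/1729=0.26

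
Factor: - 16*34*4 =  - 2176 = -2^7*17^1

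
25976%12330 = 1316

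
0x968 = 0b100101101000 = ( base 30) 2K8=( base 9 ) 3265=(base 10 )2408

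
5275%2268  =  739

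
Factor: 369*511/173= 3^2* 7^1 * 41^1*73^1*173^( - 1 )  =  188559/173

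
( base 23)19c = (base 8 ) 1354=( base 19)217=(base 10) 748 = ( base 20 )1H8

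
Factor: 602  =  2^1 * 7^1*43^1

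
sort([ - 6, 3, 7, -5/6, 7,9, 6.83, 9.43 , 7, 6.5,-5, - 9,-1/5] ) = [ - 9, - 6,-5, - 5/6,-1/5, 3, 6.5,6.83,  7, 7 , 7,9, 9.43]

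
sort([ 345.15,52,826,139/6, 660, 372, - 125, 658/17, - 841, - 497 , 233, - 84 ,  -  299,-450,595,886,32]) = [ - 841, - 497, - 450,  -  299, - 125, - 84, 139/6,32,658/17, 52,233, 345.15,372,595,660,826,886]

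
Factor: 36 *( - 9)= - 324 =- 2^2*3^4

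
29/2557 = 29/2557=   0.01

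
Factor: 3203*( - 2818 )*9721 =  - 2^1*1409^1*3203^1*9721^1 = - 87742270934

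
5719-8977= - 3258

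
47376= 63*752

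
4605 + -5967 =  - 1362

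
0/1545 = 0 = 0.00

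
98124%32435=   819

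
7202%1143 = 344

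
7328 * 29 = 212512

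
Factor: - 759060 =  -2^2 * 3^2*5^1 * 4217^1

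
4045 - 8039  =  - 3994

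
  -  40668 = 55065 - 95733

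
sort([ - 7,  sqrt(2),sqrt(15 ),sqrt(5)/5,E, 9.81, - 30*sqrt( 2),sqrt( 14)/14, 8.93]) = [-30*sqrt (2), - 7,sqrt (14)/14,sqrt( 5 ) /5,sqrt (2),E,sqrt(15),  8.93, 9.81]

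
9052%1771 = 197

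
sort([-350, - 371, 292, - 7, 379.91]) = [ - 371,-350,-7,  292, 379.91]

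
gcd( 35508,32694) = 6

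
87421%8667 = 751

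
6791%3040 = 711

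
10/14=5/7 = 0.71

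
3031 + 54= 3085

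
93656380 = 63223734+30432646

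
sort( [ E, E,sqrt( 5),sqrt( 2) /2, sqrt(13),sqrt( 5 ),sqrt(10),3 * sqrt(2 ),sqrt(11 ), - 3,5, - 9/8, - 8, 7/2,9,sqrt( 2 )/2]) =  [ - 8, - 3,  -  9/8, sqrt( 2 ) /2, sqrt( 2)/2, sqrt( 5),sqrt ( 5), E,E , sqrt( 10), sqrt ( 11), 7/2,sqrt( 13 ),3*sqrt (2), 5,9] 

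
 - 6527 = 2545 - 9072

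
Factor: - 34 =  - 2^1*17^1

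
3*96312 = 288936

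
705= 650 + 55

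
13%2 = 1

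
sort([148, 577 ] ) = [ 148, 577 ] 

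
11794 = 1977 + 9817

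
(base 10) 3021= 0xbcd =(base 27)43o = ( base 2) 101111001101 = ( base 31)34e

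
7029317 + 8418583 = 15447900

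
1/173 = 1/173 = 0.01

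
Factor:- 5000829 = - 3^1*1666943^1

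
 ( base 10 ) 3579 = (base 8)6773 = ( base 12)20a3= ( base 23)6he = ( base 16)DFB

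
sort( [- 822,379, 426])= [- 822 , 379, 426]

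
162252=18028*9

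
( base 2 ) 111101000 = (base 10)488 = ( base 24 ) K8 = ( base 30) g8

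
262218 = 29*9042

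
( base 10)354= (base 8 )542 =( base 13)213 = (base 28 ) ci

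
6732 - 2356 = 4376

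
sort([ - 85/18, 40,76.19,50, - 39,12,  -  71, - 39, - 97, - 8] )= [- 97, - 71,  -  39, - 39, - 8,-85/18, 12,  40,50,76.19] 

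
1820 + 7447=9267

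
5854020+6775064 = 12629084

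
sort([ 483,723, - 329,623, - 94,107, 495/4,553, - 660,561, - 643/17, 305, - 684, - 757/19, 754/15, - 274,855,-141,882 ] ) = [-684,-660, - 329, - 274,-141,-94,-757/19,  -  643/17,754/15,107,495/4,  305, 483,553,561,  623, 723 , 855,882 ] 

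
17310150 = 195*88770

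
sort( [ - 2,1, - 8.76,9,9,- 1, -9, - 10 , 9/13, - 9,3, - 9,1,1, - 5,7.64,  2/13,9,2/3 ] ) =[-10 , - 9,-9,  -  9,-8.76, - 5, - 2 , -1,2/13 , 2/3, 9/13 , 1,1,1 , 3,7.64,9,9,9]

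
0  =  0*60000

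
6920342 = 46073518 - 39153176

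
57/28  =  57/28 = 2.04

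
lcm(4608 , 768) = 4608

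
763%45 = 43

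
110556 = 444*249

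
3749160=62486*60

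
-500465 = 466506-966971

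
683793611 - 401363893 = 282429718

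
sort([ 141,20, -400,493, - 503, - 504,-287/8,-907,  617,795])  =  [ - 907,-504, - 503,  -  400 ,  -  287/8,20, 141,493,617,795 ]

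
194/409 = 194/409 = 0.47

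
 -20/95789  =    -  1 + 95769/95789 = - 0.00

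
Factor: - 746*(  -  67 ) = 2^1*67^1*373^1 = 49982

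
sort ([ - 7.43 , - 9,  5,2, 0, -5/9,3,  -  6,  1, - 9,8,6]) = [ - 9, - 9,-7.43, -6, - 5/9,0,1,2,3, 5, 6,  8 ] 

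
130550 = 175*746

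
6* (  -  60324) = - 361944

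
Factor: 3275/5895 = 3^( - 2) * 5^1 = 5/9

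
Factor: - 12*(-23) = 2^2*3^1*23^1 =276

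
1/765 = 1/765  =  0.00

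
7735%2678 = 2379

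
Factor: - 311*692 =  - 2^2*173^1 * 311^1 = - 215212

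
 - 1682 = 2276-3958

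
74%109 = 74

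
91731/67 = 91731/67 = 1369.12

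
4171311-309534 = 3861777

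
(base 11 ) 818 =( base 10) 987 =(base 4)33123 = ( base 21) 250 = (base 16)3DB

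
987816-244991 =742825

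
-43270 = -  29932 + -13338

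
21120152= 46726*452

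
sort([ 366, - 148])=[ - 148,366]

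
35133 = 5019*7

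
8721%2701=618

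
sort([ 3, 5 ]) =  [3, 5]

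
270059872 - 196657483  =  73402389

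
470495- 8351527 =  - 7881032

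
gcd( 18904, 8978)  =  2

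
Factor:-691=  - 691^1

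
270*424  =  114480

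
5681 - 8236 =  - 2555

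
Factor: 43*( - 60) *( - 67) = 172860=2^2* 3^1*5^1 * 43^1*67^1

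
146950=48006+98944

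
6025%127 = 56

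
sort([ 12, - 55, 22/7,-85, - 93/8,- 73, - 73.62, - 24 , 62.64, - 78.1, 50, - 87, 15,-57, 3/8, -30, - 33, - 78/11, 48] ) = [ - 87, - 85, - 78.1,-73.62, - 73, - 57,-55, - 33, - 30 , -24, - 93/8,  -  78/11, 3/8  ,  22/7,12, 15, 48, 50, 62.64]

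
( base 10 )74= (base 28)2I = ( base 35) 24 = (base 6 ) 202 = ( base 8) 112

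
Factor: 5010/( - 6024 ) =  - 2^ (-2 )*5^1* 167^1* 251^( - 1) = - 835/1004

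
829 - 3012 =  - 2183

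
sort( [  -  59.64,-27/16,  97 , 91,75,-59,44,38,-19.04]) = [  -  59.64  , - 59,- 19.04, - 27/16,38,44 , 75, 91,97 ] 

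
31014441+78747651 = 109762092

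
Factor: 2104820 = 2^2*5^1*19^1 * 29^1*191^1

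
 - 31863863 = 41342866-73206729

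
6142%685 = 662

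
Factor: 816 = 2^4  *3^1*17^1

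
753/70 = 753/70=10.76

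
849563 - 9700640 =-8851077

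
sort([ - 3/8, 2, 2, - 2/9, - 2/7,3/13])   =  [ - 3/8, - 2/7, - 2/9, 3/13,2, 2 ] 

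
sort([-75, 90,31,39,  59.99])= [-75 , 31  ,  39,59.99, 90]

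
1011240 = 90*11236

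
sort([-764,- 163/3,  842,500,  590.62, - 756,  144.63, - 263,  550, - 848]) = [-848, - 764,-756, - 263,- 163/3, 144.63 , 500,550, 590.62, 842] 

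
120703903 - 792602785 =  - 671898882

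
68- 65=3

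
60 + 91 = 151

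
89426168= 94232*949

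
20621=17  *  1213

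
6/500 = 3/250=0.01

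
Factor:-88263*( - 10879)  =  960213177 = 3^3*7^1*11^1*23^1*43^1*467^1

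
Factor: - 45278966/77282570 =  - 22639483/38641285 = - 5^( - 1 )*47^(-1 )*2593^1  *  8731^1*164431^( - 1 ) 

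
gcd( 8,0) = 8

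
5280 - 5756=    - 476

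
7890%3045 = 1800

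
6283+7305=13588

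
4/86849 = 4/86849 = 0.00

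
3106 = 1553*2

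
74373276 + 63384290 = 137757566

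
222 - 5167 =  - 4945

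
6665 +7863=14528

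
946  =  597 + 349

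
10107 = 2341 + 7766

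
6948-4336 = 2612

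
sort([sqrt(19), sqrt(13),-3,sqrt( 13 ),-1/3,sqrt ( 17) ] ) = [ - 3,  -  1/3,  sqrt ( 13 ),sqrt(13 ),sqrt ( 17), sqrt(19) ] 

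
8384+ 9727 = 18111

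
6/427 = 6/427 = 0.01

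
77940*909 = 70847460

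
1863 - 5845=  - 3982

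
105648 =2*52824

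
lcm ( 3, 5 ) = 15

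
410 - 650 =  - 240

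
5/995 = 1/199 = 0.01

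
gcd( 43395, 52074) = 8679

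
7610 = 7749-139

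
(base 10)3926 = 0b111101010110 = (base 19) AGC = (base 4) 331112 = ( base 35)376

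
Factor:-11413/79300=-2^(-2 )*5^( - 2)*13^( - 1) * 61^( - 1)*101^1*113^1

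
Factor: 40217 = 131^1* 307^1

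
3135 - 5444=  - 2309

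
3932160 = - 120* ( - 32768)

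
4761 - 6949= -2188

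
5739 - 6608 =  - 869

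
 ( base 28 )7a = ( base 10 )206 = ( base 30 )6Q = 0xCE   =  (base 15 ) db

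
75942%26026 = 23890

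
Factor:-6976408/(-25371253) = 2^3*  139^( -1)*349^( - 1)*523^(-1 )  *  601^1* 1451^1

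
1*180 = 180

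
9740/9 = 9740/9 = 1082.22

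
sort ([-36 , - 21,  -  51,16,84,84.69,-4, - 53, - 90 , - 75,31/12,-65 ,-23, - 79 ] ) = [ - 90, - 79,-75,  -  65, - 53, - 51, - 36, - 23, - 21,- 4, 31/12,16,84, 84.69 ] 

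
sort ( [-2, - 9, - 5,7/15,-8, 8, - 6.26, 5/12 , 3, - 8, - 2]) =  [ - 9,-8, - 8, - 6.26, - 5 , - 2, -2, 5/12, 7/15, 3, 8 ] 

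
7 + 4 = 11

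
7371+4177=11548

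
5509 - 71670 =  - 66161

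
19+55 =74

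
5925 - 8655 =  - 2730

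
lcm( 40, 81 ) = 3240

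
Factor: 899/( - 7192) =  - 2^( - 3)= - 1/8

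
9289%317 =96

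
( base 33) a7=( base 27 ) cd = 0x151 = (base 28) C1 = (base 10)337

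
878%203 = 66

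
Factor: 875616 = 2^5 * 3^1*7^1*1303^1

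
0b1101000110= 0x346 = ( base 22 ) 1G2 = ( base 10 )838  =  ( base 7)2305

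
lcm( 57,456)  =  456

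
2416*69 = 166704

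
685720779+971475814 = 1657196593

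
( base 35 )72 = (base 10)247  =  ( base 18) dd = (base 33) 7g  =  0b11110111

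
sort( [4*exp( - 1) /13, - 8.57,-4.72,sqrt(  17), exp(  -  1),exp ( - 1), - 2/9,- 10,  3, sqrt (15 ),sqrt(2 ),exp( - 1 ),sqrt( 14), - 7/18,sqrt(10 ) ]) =[  -  10, - 8.57,  -  4.72, - 7/18, - 2/9,4*exp( - 1) /13, exp( - 1),  exp( - 1),exp( - 1), sqrt(2 ),3,sqrt( 10), sqrt( 14 ), sqrt( 15 ),sqrt(17 ) ]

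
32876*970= 31889720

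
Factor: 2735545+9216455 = 2^7*3^2*5^3*83^1 =11952000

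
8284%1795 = 1104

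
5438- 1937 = 3501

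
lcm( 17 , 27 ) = 459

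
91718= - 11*( - 8338) 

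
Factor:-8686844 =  - 2^2 * 2171711^1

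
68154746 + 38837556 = 106992302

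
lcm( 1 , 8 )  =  8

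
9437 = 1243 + 8194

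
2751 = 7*393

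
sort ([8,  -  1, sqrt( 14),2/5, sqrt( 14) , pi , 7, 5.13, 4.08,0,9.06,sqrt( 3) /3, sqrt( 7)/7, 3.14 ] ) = [ - 1, 0 , sqrt( 7)/7,2/5,  sqrt( 3)/3,3.14,pi,sqrt(14),sqrt( 14 ),  4.08,5.13 , 7, 8,9.06]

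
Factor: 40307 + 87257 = 2^2*31891^1 = 127564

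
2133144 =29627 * 72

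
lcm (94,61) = 5734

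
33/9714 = 11/3238  =  0.00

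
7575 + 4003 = 11578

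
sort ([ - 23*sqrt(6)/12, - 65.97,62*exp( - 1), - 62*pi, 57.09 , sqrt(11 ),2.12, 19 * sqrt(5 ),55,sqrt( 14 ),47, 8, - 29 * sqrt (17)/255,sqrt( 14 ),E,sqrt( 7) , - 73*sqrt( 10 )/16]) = [ -62*pi, - 65.97, - 73*sqrt(10 ) /16, - 23*sqrt( 6) /12,-29 * sqrt( 17 ) /255,2.12,sqrt( 7),E , sqrt(  11 ), sqrt( 14), sqrt( 14),8,62 * exp( - 1 ) , 19 * sqrt( 5),47, 55, 57.09] 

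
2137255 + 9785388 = 11922643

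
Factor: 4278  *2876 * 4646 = 57162191088 = 2^4*3^1*23^2*31^1 * 101^1*719^1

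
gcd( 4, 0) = 4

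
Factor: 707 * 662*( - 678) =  - 317327052 = - 2^2*3^1*7^1*101^1 * 113^1*331^1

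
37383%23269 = 14114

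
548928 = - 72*( -7624) 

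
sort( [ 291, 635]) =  [ 291,635 ]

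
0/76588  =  0= 0.00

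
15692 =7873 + 7819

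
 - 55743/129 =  - 433 + 38/43 = - 432.12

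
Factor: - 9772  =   - 2^2*7^1*349^1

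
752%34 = 4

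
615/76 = 615/76 =8.09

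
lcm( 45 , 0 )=0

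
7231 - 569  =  6662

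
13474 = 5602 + 7872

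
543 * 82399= 44742657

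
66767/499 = 66767/499 =133.80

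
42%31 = 11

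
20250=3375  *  6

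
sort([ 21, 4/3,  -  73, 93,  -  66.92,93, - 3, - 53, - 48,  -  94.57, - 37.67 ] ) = [- 94.57,-73  , - 66.92, - 53 , - 48,-37.67, - 3,4/3 , 21,93,93]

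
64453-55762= 8691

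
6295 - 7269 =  - 974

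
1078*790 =851620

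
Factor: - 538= -2^1 * 269^1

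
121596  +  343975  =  465571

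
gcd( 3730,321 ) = 1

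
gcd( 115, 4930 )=5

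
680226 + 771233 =1451459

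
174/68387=174/68387= 0.00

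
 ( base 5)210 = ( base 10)55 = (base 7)106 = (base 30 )1p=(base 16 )37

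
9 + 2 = 11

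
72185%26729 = 18727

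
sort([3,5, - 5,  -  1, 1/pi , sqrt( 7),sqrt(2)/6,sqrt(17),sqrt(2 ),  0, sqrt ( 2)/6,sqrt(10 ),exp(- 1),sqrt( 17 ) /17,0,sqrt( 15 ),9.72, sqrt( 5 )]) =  [-5, - 1,0 , 0,sqrt(2) /6 , sqrt(2 )/6,sqrt( 17)/17, 1/pi  ,  exp( - 1 ),sqrt( 2), sqrt(5), sqrt(7), 3,sqrt(10),  sqrt (15),  sqrt( 17 ),  5 , 9.72 ]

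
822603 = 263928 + 558675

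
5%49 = 5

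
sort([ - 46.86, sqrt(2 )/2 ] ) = [-46.86,sqrt (2 ) /2]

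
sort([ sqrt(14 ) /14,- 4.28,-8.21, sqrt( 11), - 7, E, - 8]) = [ - 8.21, - 8 ,-7,-4.28  ,  sqrt( 14)/14, E, sqrt( 11 )]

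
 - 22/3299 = - 1 + 3277/3299 = -0.01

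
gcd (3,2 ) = 1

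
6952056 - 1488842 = 5463214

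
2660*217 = 577220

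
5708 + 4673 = 10381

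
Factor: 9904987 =9904987^1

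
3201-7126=  -  3925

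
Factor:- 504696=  - 2^3*3^1 * 17^1*1237^1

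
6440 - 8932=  - 2492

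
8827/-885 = -8827/885 = -9.97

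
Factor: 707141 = 31^1*22811^1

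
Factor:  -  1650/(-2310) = 5/7 = 5^1*7^ (- 1)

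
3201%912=465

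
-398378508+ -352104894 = -750483402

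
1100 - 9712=- 8612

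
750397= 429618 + 320779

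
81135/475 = 16227/95 = 170.81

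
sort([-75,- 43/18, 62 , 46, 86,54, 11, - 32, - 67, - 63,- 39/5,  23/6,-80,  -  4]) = [ - 80,-75, - 67, - 63, - 32,- 39/5, - 4,  -  43/18, 23/6,11, 46, 54, 62, 86 ]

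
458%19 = 2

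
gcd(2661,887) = 887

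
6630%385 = 85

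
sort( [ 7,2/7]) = [2/7, 7]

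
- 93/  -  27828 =31/9276 = 0.00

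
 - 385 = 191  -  576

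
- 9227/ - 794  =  9227/794 = 11.62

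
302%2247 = 302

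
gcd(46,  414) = 46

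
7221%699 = 231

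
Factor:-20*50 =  - 1000 =- 2^3 * 5^3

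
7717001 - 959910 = 6757091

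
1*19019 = 19019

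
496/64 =7 + 3/4=7.75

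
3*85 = 255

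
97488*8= 779904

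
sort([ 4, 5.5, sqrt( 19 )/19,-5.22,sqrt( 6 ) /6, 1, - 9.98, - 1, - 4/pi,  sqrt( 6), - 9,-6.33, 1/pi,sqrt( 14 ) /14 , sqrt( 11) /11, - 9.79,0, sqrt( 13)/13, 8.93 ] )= [-9.98, - 9.79, - 9, - 6.33, - 5.22, - 4/pi,-1, 0, sqrt(19 ) /19, sqrt(14) /14,sqrt( 13)/13, sqrt(11)/11, 1/pi, sqrt(6 ) /6,1, sqrt (6), 4,5.5, 8.93 ]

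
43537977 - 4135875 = 39402102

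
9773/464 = 21+1/16 = 21.06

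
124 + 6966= 7090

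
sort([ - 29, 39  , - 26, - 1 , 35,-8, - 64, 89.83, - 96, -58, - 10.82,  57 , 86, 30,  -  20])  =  [-96 ,-64, - 58, - 29, - 26, - 20,-10.82, -8, - 1, 30, 35, 39, 57, 86,89.83 ] 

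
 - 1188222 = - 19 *62538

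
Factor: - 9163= -7^2*11^1 * 17^1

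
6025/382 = 15 + 295/382 = 15.77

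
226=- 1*(-226) 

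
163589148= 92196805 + 71392343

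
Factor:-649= -11^1*59^1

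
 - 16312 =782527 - 798839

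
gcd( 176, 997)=1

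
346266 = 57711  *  6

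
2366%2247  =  119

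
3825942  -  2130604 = 1695338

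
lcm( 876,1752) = 1752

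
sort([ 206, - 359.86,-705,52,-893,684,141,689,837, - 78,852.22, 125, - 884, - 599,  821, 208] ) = [ - 893,-884, - 705,  -  599, - 359.86, - 78,52, 125,141, 206,  208,684,689, 821,837,852.22]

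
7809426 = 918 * 8507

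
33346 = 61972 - 28626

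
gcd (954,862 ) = 2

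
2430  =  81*30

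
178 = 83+95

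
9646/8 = 1205 + 3/4 = 1205.75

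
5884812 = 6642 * 886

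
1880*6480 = 12182400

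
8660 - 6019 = 2641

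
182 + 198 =380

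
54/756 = 1/14 = 0.07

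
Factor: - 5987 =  - 5987^1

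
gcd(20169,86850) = 9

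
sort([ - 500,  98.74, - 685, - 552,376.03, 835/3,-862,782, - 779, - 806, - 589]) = [ - 862, - 806, - 779, - 685, - 589, - 552 , - 500 , 98.74,835/3,376.03,782]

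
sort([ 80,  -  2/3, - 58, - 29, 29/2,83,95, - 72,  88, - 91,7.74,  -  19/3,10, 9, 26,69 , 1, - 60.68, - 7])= [  -  91 , - 72, - 60.68, -58, - 29, - 7, - 19/3, - 2/3,1,7.74,9,10, 29/2, 26,69,80,83,88,  95 ]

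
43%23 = 20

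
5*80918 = 404590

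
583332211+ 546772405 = 1130104616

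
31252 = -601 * (-52)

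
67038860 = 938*71470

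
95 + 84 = 179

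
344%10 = 4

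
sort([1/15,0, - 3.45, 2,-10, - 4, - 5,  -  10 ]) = [ - 10,  -  10,-5,-4, - 3.45,0,1/15,2 ]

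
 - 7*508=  - 3556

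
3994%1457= 1080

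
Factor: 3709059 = 3^1 * 179^1*6907^1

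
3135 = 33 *95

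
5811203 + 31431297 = 37242500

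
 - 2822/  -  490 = 1411/245 = 5.76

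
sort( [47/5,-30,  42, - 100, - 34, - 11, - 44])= [-100, - 44, - 34, - 30, - 11,47/5 , 42]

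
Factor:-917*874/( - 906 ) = 400729/453 = 3^( - 1 )*7^1*19^1*23^1*131^1*151^( - 1)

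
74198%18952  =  17342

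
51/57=17/19 = 0.89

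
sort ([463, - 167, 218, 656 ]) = [ - 167,218, 463,656] 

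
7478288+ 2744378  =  10222666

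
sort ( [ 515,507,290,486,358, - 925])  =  [ - 925,290,358, 486, 507, 515] 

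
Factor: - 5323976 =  - 2^3 * 7^1*95071^1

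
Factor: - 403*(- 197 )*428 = 33979348=2^2*13^1*31^1*107^1*197^1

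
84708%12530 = 9528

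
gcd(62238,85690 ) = 902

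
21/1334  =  21/1334 = 0.02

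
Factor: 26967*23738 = 2^1*3^1*  11^1 * 13^1*83^1*89^1* 101^1 = 640142646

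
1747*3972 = 6939084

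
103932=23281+80651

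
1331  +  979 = 2310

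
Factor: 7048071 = 3^2*783119^1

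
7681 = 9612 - 1931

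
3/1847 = 3/1847  =  0.00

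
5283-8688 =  - 3405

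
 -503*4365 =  - 2195595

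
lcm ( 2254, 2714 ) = 132986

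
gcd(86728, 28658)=2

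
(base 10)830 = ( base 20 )21a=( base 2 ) 1100111110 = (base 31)QO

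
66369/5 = 66369/5 =13273.80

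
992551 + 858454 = 1851005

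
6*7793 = 46758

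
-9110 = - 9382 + 272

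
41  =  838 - 797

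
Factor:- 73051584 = - 2^6*3^1*17^1*22381^1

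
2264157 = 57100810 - 54836653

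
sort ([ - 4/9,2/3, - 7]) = [ - 7, - 4/9,2/3] 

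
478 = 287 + 191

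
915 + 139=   1054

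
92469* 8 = 739752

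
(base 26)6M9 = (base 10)4637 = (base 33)48H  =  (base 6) 33245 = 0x121d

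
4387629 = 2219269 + 2168360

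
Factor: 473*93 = 3^1*11^1 * 31^1*43^1 = 43989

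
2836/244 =11 + 38/61 = 11.62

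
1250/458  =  625/229 = 2.73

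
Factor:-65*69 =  - 4485 = -  3^1*5^1*13^1*23^1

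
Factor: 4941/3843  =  9/7 = 3^2 * 7^( - 1)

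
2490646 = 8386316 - 5895670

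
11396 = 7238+4158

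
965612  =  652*1481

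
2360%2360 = 0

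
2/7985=2/7985 = 0.00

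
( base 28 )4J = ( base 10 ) 131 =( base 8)203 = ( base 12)ab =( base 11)10A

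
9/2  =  9/2=4.50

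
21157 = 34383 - 13226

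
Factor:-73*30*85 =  - 186150 = - 2^1*3^1 * 5^2*17^1*73^1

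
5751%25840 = 5751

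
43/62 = 43/62 = 0.69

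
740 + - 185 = 555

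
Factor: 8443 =8443^1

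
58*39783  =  2307414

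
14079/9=4693/3 = 1564.33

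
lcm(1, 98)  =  98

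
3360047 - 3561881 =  - 201834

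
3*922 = 2766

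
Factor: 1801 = 1801^1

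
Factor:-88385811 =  - 3^1*89^1*109^1*3037^1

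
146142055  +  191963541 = 338105596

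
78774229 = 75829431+2944798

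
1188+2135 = 3323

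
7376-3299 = 4077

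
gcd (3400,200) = 200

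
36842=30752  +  6090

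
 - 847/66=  - 77/6 = - 12.83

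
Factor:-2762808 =-2^3*3^1*115117^1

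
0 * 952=0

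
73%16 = 9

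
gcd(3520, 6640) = 80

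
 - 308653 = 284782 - 593435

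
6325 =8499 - 2174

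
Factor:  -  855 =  - 3^2*5^1*19^1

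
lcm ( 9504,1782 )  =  28512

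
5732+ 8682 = 14414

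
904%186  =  160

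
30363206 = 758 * 40057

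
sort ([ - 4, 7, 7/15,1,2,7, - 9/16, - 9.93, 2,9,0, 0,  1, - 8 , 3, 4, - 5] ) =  [ - 9.93, - 8, - 5,-4, - 9/16, 0, 0, 7/15, 1,1,2, 2, 3, 4, 7, 7,9] 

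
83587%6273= 2038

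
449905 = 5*89981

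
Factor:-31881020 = -2^2 * 5^1*31^1*51421^1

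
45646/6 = 7607 + 2/3 = 7607.67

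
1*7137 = 7137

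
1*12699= 12699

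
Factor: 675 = 3^3*5^2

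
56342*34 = 1915628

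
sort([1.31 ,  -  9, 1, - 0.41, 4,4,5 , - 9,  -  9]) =[-9, - 9 , - 9, - 0.41,1, 1.31, 4,4 , 5]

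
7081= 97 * 73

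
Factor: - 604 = -2^2*151^1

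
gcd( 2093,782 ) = 23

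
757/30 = 25 + 7/30 = 25.23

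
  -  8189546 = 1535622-9725168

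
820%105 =85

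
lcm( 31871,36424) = 254968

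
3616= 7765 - 4149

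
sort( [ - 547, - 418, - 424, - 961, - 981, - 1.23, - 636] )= [ - 981, - 961, - 636, - 547, - 424, - 418, - 1.23 ]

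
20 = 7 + 13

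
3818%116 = 106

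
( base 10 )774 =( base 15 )369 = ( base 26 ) 13K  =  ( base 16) 306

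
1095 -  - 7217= 8312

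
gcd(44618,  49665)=7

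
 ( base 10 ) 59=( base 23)2D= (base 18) 35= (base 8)73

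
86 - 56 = 30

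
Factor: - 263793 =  -3^1 * 87931^1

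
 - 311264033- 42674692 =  - 353938725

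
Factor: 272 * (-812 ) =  - 2^6*7^1*17^1*29^1  =  - 220864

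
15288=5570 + 9718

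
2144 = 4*536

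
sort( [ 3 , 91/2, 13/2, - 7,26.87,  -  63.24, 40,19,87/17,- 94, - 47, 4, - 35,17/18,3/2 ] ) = [ - 94,  -  63.24, - 47, - 35, - 7,17/18,3/2,3,4,87/17,13/2,19,26.87,40 , 91/2 ] 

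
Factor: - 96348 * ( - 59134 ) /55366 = 2^2 * 3^1 * 7^1*19^( - 1 )*37^1*47^( - 1)*29567^1= 91894236/893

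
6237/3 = 2079= 2079.00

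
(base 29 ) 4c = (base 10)128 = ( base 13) 9B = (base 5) 1003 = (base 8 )200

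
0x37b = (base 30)tl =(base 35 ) PG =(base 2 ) 1101111011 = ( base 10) 891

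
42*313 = 13146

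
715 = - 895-  -  1610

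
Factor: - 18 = - 2^1*3^2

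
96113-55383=40730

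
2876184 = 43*66888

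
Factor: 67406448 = 2^4 *3^1*73^1*19237^1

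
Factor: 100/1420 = 5^1*71^( - 1) = 5/71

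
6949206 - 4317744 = 2631462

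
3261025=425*7673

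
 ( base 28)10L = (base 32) p5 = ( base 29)RM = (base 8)1445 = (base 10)805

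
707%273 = 161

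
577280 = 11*52480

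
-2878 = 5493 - 8371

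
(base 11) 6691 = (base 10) 8812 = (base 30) 9nm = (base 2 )10001001101100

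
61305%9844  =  2241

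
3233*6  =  19398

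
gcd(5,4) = 1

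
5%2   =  1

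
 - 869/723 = -2 + 577/723 = - 1.20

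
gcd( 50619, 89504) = 1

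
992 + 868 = 1860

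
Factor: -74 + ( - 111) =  - 185=-5^1*37^1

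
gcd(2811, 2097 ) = 3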